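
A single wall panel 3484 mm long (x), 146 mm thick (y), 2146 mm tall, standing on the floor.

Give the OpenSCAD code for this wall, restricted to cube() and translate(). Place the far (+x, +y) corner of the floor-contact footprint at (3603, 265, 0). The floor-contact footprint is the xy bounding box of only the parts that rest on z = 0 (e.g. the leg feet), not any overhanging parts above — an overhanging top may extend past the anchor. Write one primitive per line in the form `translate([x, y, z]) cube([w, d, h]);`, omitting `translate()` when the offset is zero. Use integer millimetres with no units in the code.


translate([119, 119, 0]) cube([3484, 146, 2146]);


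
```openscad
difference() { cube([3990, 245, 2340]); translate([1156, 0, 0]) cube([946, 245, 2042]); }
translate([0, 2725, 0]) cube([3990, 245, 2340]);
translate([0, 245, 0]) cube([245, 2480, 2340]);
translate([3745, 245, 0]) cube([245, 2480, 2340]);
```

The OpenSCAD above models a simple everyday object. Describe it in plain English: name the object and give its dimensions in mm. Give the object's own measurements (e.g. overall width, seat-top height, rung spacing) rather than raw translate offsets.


A single room: four walls, each 2340 mm tall and 245 mm thick, enclosing an outside footprint 3990×2970 mm (x × y), no floor or roof. The front and back walls (−y and +y sides) run the full x-width; the side walls fit between their inner faces. A door opening 946 mm wide and 2042 mm tall is cut through the front wall from the floor up, its −x edge 1156 mm from the wall's −x end.


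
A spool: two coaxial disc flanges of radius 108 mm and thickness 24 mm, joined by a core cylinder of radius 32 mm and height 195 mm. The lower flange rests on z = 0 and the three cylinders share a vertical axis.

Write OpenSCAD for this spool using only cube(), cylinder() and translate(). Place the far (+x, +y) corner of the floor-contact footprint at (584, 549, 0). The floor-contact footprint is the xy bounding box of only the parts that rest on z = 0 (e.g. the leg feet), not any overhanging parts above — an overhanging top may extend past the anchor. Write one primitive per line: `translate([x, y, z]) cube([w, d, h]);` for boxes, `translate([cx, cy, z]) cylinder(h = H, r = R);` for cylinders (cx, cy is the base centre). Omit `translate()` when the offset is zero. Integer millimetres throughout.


translate([476, 441, 0]) cylinder(h = 24, r = 108);
translate([476, 441, 24]) cylinder(h = 195, r = 32);
translate([476, 441, 219]) cylinder(h = 24, r = 108);


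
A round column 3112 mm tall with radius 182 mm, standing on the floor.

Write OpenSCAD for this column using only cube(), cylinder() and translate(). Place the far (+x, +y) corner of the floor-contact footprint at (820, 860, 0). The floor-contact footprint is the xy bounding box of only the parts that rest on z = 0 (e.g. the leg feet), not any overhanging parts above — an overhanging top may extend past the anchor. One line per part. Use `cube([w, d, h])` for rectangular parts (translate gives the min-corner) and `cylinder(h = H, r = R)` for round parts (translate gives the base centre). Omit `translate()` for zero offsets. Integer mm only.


translate([638, 678, 0]) cylinder(h = 3112, r = 182);


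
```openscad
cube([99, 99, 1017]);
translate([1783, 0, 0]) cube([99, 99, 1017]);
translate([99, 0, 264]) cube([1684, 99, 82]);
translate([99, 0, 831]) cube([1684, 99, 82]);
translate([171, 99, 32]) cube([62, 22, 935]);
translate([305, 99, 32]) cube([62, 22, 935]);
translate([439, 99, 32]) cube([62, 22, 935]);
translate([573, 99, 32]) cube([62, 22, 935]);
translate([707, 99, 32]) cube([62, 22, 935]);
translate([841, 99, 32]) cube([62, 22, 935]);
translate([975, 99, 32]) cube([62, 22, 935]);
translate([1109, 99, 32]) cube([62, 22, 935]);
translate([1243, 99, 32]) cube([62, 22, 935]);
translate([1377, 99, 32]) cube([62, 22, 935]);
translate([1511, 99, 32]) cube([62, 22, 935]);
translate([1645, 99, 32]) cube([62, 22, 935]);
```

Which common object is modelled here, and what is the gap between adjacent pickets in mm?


A fence section. The picket gap is 72 mm.

Two posts, two rails, 12 pickets — a fence section. Span 1684 mm holds 12 pickets of 62 mm with 13 equal gaps: ⌊(1684 − 12·62) / 13⌋ = 72 mm.


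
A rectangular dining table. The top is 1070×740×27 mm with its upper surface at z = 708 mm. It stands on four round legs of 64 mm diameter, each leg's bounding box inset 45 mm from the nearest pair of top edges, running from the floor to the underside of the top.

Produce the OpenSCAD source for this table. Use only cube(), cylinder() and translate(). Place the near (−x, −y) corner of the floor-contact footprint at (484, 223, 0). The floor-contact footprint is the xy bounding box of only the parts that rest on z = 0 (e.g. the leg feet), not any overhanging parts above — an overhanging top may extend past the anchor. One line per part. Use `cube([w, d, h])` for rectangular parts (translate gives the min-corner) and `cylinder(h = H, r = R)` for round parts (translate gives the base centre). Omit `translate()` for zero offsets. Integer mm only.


translate([439, 178, 681]) cube([1070, 740, 27]);
translate([516, 255, 0]) cylinder(h = 681, r = 32);
translate([1432, 255, 0]) cylinder(h = 681, r = 32);
translate([516, 841, 0]) cylinder(h = 681, r = 32);
translate([1432, 841, 0]) cylinder(h = 681, r = 32);


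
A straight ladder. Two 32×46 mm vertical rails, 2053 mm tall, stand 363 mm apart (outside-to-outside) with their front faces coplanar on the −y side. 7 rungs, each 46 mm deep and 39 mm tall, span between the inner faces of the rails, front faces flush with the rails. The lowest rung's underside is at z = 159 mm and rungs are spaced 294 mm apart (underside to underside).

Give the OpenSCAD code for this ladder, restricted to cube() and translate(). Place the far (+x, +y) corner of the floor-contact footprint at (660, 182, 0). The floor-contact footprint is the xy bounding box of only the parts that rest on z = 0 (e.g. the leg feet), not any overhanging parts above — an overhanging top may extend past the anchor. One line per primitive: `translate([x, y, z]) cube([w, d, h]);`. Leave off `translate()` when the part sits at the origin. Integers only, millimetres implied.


translate([297, 136, 0]) cube([32, 46, 2053]);
translate([628, 136, 0]) cube([32, 46, 2053]);
translate([329, 136, 159]) cube([299, 46, 39]);
translate([329, 136, 453]) cube([299, 46, 39]);
translate([329, 136, 747]) cube([299, 46, 39]);
translate([329, 136, 1041]) cube([299, 46, 39]);
translate([329, 136, 1335]) cube([299, 46, 39]);
translate([329, 136, 1629]) cube([299, 46, 39]);
translate([329, 136, 1923]) cube([299, 46, 39]);


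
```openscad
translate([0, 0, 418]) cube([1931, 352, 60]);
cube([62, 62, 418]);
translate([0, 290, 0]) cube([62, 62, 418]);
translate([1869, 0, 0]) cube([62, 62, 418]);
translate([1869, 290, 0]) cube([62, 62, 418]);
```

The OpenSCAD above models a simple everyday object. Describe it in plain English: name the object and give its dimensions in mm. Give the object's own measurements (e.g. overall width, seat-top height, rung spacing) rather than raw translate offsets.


A long wooden bench with a 1931 mm (x) × 352 mm (y) seat, 60 mm thick, its top surface 478 mm above the floor. Four 62 mm square legs at the seat corners, flush with the edges, run from z = 0 to the seat underside.


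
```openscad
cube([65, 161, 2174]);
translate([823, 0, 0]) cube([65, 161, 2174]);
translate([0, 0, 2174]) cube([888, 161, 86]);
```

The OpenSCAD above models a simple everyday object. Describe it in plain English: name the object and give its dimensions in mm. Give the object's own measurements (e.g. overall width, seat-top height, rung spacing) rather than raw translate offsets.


A door frame. The clear opening is 758 mm wide and 2174 mm high. Two 65 mm wide jambs, 161 mm deep, stand either side of the opening from the floor to the top of the opening. A 86 mm thick head sits across the top of both jambs, spanning the full outside width of the frame.


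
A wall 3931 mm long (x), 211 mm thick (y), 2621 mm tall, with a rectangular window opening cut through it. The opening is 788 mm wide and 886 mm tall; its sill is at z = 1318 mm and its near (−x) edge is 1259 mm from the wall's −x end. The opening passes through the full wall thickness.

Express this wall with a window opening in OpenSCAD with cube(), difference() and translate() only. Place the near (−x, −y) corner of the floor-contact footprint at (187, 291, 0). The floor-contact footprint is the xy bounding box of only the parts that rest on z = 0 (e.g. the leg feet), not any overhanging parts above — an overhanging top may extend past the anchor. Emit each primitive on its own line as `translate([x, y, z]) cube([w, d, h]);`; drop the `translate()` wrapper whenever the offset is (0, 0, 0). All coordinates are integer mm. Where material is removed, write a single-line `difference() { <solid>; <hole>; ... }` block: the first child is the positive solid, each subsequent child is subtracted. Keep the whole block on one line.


difference() { translate([187, 291, 0]) cube([3931, 211, 2621]); translate([1446, 291, 1318]) cube([788, 211, 886]); }


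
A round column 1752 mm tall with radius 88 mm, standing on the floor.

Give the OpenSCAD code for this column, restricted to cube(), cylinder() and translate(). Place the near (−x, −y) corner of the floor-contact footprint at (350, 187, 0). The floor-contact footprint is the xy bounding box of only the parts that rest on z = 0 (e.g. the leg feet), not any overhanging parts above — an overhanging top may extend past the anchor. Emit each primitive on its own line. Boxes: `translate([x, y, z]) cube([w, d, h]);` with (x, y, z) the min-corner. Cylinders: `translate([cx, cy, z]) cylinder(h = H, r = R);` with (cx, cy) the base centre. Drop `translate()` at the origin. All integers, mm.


translate([438, 275, 0]) cylinder(h = 1752, r = 88);


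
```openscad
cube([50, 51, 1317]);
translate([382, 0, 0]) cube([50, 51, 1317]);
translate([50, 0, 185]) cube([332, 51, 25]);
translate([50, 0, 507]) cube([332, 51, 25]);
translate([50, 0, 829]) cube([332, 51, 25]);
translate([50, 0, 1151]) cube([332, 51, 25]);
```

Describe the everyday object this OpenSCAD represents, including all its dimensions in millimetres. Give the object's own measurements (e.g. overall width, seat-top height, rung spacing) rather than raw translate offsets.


A straight ladder. Two 50×51 mm vertical rails, 1317 mm tall, stand 432 mm apart (outside-to-outside) with their front faces coplanar on the −y side. 4 rungs, each 51 mm deep and 25 mm tall, span between the inner faces of the rails, front faces flush with the rails. The lowest rung's underside is at z = 185 mm and rungs are spaced 322 mm apart (underside to underside).


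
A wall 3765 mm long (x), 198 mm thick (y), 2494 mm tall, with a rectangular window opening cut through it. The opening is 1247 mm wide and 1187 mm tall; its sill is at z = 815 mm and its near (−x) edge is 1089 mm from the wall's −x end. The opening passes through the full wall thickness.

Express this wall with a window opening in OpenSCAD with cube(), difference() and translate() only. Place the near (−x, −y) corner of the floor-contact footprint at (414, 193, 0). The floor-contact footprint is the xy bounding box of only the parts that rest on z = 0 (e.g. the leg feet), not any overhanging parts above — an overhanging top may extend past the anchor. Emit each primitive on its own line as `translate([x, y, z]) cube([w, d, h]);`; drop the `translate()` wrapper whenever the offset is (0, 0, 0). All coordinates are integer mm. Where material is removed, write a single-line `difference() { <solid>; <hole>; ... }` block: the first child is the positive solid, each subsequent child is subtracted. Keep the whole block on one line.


difference() { translate([414, 193, 0]) cube([3765, 198, 2494]); translate([1503, 193, 815]) cube([1247, 198, 1187]); }


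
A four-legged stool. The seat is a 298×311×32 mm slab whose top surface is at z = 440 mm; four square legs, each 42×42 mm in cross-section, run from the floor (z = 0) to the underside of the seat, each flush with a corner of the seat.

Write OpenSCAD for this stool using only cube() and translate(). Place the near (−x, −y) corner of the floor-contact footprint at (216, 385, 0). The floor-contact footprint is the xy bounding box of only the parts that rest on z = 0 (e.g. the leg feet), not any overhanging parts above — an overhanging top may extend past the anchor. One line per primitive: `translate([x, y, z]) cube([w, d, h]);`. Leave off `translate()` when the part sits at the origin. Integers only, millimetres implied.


translate([216, 385, 408]) cube([298, 311, 32]);
translate([216, 385, 0]) cube([42, 42, 408]);
translate([472, 385, 0]) cube([42, 42, 408]);
translate([216, 654, 0]) cube([42, 42, 408]);
translate([472, 654, 0]) cube([42, 42, 408]);


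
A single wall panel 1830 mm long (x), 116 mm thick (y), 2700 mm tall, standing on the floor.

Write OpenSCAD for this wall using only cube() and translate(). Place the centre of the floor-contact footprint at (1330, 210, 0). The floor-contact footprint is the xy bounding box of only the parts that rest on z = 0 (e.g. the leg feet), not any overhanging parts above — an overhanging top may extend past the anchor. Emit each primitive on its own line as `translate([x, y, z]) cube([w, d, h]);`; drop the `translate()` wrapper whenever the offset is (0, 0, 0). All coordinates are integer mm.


translate([415, 152, 0]) cube([1830, 116, 2700]);


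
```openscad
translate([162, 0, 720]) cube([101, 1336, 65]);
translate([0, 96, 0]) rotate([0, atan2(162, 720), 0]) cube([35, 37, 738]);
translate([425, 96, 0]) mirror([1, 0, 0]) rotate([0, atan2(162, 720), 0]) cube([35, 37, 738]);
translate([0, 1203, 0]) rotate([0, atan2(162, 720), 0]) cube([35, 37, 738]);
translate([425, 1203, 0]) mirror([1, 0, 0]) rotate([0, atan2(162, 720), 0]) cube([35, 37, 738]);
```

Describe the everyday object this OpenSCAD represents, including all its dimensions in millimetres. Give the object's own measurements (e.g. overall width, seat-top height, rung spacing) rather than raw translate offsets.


A sawhorse. A 101×1336×65 mm beam (x, y, z) sits on two A-frame leg pairs. Each pair is two raked legs of 35×37 mm section (37 mm along y) splaying symmetrically in x. Each leg rises 720 mm vertically over 162 mm of horizontal reach and is 738 mm long along its own axis. Every leg's outer bottom edge rests on the floor and its outer top edge meets a bottom edge of the beam — the left legs (tilting toward +x) meet the beam's −x bottom edge, the right legs (their mirror images, tilting toward −x) meet its +x bottom edge — so the leg tops tuck under the beam, the beam's underside is 720 mm above the floor, and the feet are 425 mm apart outside-to-outside with the beam centred between them. The two leg pairs are set in 96 mm from either end of the beam.


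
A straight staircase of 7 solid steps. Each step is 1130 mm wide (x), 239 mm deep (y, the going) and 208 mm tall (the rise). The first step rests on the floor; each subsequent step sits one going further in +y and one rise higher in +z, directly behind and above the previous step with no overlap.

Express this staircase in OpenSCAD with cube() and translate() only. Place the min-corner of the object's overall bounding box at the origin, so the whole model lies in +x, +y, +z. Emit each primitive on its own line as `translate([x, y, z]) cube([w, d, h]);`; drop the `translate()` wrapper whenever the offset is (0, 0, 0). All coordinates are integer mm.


cube([1130, 239, 208]);
translate([0, 239, 208]) cube([1130, 239, 208]);
translate([0, 478, 416]) cube([1130, 239, 208]);
translate([0, 717, 624]) cube([1130, 239, 208]);
translate([0, 956, 832]) cube([1130, 239, 208]);
translate([0, 1195, 1040]) cube([1130, 239, 208]);
translate([0, 1434, 1248]) cube([1130, 239, 208]);


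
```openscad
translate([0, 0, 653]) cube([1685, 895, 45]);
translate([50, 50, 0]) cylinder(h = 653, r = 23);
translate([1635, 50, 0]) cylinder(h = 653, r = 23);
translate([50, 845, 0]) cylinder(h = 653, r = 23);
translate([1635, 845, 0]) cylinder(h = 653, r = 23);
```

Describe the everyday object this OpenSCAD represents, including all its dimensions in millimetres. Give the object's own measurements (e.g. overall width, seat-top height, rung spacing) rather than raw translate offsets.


A table: top 1685 mm (x) × 895 mm (y), 45 mm thick, upper face at z = 698 mm, on four round legs of 46 mm diameter, each leg's bounding box inset 27 mm from the nearest pair of top edges from z = 0 to the bottom of the top.


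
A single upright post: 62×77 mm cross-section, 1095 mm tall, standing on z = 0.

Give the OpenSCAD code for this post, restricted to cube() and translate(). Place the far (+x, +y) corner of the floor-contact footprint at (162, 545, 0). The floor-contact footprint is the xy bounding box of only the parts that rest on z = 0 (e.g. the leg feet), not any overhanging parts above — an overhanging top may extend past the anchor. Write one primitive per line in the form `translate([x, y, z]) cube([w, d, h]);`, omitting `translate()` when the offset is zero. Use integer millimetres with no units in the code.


translate([100, 468, 0]) cube([62, 77, 1095]);


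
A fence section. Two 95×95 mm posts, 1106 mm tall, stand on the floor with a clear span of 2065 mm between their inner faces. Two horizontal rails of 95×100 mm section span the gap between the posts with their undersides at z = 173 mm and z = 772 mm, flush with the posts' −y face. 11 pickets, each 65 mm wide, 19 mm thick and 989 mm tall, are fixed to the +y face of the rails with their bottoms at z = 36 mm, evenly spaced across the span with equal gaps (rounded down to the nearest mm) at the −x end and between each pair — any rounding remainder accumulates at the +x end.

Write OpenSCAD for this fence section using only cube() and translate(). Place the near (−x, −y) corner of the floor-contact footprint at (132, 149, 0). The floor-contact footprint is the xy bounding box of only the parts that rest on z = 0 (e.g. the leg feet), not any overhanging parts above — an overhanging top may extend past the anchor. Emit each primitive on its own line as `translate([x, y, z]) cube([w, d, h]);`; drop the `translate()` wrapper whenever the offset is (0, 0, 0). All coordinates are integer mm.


translate([132, 149, 0]) cube([95, 95, 1106]);
translate([2292, 149, 0]) cube([95, 95, 1106]);
translate([227, 149, 173]) cube([2065, 95, 100]);
translate([227, 149, 772]) cube([2065, 95, 100]);
translate([339, 244, 36]) cube([65, 19, 989]);
translate([516, 244, 36]) cube([65, 19, 989]);
translate([693, 244, 36]) cube([65, 19, 989]);
translate([870, 244, 36]) cube([65, 19, 989]);
translate([1047, 244, 36]) cube([65, 19, 989]);
translate([1224, 244, 36]) cube([65, 19, 989]);
translate([1401, 244, 36]) cube([65, 19, 989]);
translate([1578, 244, 36]) cube([65, 19, 989]);
translate([1755, 244, 36]) cube([65, 19, 989]);
translate([1932, 244, 36]) cube([65, 19, 989]);
translate([2109, 244, 36]) cube([65, 19, 989]);


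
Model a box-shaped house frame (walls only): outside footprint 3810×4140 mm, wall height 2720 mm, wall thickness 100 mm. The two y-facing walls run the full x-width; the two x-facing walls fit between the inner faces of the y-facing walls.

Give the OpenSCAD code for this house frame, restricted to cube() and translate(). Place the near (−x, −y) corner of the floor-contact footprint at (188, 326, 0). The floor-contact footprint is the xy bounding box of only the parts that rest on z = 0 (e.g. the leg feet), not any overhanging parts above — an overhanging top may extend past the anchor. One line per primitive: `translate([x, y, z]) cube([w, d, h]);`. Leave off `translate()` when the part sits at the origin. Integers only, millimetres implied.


translate([188, 326, 0]) cube([3810, 100, 2720]);
translate([188, 4366, 0]) cube([3810, 100, 2720]);
translate([188, 426, 0]) cube([100, 3940, 2720]);
translate([3898, 426, 0]) cube([100, 3940, 2720]);


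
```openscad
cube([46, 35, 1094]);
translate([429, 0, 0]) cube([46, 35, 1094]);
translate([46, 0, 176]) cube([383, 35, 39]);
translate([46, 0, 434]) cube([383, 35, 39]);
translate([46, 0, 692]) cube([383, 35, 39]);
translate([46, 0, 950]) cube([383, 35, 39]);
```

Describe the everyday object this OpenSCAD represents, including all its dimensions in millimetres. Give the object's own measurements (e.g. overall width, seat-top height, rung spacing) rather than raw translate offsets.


A straight ladder. Two 46×35 mm vertical rails, 1094 mm tall, stand 475 mm apart (outside-to-outside) with their front faces coplanar on the −y side. 4 rungs, each 35 mm deep and 39 mm tall, span between the inner faces of the rails, front faces flush with the rails. The lowest rung's underside is at z = 176 mm and rungs are spaced 258 mm apart (underside to underside).


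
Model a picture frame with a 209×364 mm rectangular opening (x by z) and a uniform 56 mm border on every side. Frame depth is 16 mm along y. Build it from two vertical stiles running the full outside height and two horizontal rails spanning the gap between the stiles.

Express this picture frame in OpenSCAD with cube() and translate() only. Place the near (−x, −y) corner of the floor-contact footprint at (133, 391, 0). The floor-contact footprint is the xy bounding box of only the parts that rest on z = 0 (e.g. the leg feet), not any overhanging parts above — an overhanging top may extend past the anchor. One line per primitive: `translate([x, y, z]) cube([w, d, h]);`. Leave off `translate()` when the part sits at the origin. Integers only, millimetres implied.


translate([133, 391, 0]) cube([56, 16, 476]);
translate([398, 391, 0]) cube([56, 16, 476]);
translate([189, 391, 0]) cube([209, 16, 56]);
translate([189, 391, 420]) cube([209, 16, 56]);


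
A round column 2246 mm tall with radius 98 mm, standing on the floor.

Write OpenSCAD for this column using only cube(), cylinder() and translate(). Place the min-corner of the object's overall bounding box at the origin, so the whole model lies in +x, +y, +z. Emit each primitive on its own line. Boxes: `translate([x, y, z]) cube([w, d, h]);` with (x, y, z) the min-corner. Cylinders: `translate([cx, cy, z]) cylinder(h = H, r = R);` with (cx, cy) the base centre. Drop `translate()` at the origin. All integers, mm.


translate([98, 98, 0]) cylinder(h = 2246, r = 98);


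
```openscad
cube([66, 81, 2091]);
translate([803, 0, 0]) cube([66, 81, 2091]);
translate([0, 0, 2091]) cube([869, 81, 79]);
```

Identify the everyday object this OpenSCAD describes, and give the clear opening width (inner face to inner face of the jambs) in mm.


A door frame. The clear opening width is 737 mm.

Two 2091 mm tall posts with a header on top — a door frame. The left jamb is 66 mm wide at x = 0; the right jamb starts at x = 803. The clear opening is 803 − 66 = 737 mm.


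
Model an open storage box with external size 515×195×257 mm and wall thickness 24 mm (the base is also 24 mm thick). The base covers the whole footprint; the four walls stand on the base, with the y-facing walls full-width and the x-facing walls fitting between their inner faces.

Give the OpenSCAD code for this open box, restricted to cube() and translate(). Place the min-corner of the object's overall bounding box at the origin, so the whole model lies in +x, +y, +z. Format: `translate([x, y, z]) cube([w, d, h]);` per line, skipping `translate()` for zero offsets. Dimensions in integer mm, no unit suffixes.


cube([515, 195, 24]);
translate([0, 0, 24]) cube([515, 24, 233]);
translate([0, 171, 24]) cube([515, 24, 233]);
translate([0, 24, 24]) cube([24, 147, 233]);
translate([491, 24, 24]) cube([24, 147, 233]);


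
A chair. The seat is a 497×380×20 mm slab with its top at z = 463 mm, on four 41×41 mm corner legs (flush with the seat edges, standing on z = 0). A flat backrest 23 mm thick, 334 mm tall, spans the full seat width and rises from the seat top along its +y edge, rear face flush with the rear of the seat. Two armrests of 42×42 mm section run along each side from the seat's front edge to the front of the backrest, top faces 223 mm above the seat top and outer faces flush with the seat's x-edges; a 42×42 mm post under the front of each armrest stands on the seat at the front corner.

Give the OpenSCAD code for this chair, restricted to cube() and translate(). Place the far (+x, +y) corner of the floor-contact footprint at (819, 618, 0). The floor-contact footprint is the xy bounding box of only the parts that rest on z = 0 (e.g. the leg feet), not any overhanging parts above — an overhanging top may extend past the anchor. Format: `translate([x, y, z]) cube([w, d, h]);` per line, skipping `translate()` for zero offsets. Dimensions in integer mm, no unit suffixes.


translate([322, 238, 443]) cube([497, 380, 20]);
translate([322, 238, 0]) cube([41, 41, 443]);
translate([778, 238, 0]) cube([41, 41, 443]);
translate([322, 577, 0]) cube([41, 41, 443]);
translate([778, 577, 0]) cube([41, 41, 443]);
translate([322, 595, 463]) cube([497, 23, 334]);
translate([322, 238, 644]) cube([42, 357, 42]);
translate([777, 238, 644]) cube([42, 357, 42]);
translate([322, 238, 463]) cube([42, 42, 181]);
translate([777, 238, 463]) cube([42, 42, 181]);


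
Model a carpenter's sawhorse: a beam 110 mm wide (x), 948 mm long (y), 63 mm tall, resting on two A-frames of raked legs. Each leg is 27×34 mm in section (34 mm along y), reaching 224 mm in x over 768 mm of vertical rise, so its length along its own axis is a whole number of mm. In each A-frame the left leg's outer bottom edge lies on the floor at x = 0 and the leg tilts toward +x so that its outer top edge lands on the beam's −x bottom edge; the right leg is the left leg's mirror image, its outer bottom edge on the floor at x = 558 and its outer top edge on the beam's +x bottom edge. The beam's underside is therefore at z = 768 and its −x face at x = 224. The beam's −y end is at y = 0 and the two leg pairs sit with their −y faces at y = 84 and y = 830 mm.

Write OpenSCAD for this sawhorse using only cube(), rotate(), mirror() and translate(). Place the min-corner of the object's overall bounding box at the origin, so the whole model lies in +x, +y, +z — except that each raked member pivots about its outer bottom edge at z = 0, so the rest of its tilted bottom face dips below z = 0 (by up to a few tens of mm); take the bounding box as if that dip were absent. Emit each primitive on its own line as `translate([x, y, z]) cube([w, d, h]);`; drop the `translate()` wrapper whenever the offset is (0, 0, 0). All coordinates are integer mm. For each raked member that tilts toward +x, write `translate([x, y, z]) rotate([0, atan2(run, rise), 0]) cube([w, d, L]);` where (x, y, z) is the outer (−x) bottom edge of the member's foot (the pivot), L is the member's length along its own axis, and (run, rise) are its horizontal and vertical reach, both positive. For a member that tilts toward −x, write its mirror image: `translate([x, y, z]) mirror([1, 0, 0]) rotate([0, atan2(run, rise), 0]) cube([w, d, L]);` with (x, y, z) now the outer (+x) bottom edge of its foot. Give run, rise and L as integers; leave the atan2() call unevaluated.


translate([224, 0, 768]) cube([110, 948, 63]);
translate([0, 84, 0]) rotate([0, atan2(224, 768), 0]) cube([27, 34, 800]);
translate([558, 84, 0]) mirror([1, 0, 0]) rotate([0, atan2(224, 768), 0]) cube([27, 34, 800]);
translate([0, 830, 0]) rotate([0, atan2(224, 768), 0]) cube([27, 34, 800]);
translate([558, 830, 0]) mirror([1, 0, 0]) rotate([0, atan2(224, 768), 0]) cube([27, 34, 800]);


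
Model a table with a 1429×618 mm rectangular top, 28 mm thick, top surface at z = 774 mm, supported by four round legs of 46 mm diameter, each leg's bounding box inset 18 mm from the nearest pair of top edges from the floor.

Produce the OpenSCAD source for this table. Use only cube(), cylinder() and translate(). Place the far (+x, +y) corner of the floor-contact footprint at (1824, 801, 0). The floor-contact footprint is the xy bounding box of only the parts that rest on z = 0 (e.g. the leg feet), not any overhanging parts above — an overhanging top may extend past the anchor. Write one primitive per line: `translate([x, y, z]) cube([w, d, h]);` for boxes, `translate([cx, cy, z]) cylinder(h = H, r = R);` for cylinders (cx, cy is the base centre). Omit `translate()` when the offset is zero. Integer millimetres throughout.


translate([413, 201, 746]) cube([1429, 618, 28]);
translate([454, 242, 0]) cylinder(h = 746, r = 23);
translate([1801, 242, 0]) cylinder(h = 746, r = 23);
translate([454, 778, 0]) cylinder(h = 746, r = 23);
translate([1801, 778, 0]) cylinder(h = 746, r = 23);


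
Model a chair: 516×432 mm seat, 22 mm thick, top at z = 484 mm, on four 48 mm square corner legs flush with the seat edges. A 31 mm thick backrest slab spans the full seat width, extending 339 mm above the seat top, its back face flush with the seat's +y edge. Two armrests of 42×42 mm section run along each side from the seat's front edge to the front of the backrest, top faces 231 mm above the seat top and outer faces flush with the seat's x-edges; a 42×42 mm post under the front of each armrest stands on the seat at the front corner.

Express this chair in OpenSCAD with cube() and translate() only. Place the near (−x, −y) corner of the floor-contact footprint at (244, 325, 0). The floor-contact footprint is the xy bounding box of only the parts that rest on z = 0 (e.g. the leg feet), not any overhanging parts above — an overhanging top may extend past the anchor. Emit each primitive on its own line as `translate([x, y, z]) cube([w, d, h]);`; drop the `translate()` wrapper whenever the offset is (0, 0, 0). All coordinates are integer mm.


translate([244, 325, 462]) cube([516, 432, 22]);
translate([244, 325, 0]) cube([48, 48, 462]);
translate([712, 325, 0]) cube([48, 48, 462]);
translate([244, 709, 0]) cube([48, 48, 462]);
translate([712, 709, 0]) cube([48, 48, 462]);
translate([244, 726, 484]) cube([516, 31, 339]);
translate([244, 325, 673]) cube([42, 401, 42]);
translate([718, 325, 673]) cube([42, 401, 42]);
translate([244, 325, 484]) cube([42, 42, 189]);
translate([718, 325, 484]) cube([42, 42, 189]);


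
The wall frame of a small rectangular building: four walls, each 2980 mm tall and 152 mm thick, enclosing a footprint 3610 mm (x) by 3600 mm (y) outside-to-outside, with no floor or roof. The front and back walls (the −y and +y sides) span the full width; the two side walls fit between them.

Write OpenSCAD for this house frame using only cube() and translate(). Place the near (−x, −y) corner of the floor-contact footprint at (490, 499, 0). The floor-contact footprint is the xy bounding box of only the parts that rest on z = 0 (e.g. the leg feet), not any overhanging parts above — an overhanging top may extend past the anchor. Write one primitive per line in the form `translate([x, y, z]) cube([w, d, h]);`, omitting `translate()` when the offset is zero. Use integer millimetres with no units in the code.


translate([490, 499, 0]) cube([3610, 152, 2980]);
translate([490, 3947, 0]) cube([3610, 152, 2980]);
translate([490, 651, 0]) cube([152, 3296, 2980]);
translate([3948, 651, 0]) cube([152, 3296, 2980]);


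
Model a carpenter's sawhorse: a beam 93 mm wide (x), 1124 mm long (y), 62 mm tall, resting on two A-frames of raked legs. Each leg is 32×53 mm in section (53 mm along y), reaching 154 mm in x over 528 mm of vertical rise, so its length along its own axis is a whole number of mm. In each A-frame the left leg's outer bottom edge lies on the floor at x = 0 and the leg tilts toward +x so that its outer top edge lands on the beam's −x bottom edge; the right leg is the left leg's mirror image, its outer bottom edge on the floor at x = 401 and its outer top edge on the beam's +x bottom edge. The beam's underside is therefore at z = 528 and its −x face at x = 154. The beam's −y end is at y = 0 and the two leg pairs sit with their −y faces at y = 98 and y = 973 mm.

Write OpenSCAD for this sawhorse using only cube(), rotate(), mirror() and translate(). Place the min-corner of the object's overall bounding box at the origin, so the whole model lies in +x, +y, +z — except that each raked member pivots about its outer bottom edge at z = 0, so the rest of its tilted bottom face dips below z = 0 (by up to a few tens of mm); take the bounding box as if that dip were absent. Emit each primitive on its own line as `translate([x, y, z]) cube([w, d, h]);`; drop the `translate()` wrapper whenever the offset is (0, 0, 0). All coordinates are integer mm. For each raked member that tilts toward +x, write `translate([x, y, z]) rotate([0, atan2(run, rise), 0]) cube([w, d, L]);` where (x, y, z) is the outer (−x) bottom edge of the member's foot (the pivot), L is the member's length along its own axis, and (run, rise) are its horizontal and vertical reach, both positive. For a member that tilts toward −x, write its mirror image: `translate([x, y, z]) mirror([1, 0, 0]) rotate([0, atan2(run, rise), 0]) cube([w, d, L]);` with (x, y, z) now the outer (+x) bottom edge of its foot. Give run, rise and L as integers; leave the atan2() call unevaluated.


translate([154, 0, 528]) cube([93, 1124, 62]);
translate([0, 98, 0]) rotate([0, atan2(154, 528), 0]) cube([32, 53, 550]);
translate([401, 98, 0]) mirror([1, 0, 0]) rotate([0, atan2(154, 528), 0]) cube([32, 53, 550]);
translate([0, 973, 0]) rotate([0, atan2(154, 528), 0]) cube([32, 53, 550]);
translate([401, 973, 0]) mirror([1, 0, 0]) rotate([0, atan2(154, 528), 0]) cube([32, 53, 550]);


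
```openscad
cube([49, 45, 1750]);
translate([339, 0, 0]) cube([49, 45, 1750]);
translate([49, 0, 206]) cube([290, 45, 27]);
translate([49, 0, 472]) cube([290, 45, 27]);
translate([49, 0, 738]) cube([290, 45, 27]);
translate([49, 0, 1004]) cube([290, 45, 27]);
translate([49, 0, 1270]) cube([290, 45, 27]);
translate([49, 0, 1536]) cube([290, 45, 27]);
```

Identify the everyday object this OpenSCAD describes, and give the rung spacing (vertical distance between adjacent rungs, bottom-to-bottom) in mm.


A ladder. The rung spacing is 266 mm.

Two tall 49×45 posts with 6 short bars between them — a ladder. Adjacent rungs sit at z = 206 and z = 472, so the spacing is 472 − 206 = 266 mm.


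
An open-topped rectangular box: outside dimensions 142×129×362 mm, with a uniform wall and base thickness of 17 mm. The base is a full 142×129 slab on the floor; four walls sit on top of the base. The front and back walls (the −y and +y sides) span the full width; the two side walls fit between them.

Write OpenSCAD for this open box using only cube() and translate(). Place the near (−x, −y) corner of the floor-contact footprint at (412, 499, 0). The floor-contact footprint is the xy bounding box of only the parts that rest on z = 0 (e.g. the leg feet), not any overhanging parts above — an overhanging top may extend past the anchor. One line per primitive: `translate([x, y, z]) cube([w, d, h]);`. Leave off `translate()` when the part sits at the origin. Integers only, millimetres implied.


translate([412, 499, 0]) cube([142, 129, 17]);
translate([412, 499, 17]) cube([142, 17, 345]);
translate([412, 611, 17]) cube([142, 17, 345]);
translate([412, 516, 17]) cube([17, 95, 345]);
translate([537, 516, 17]) cube([17, 95, 345]);


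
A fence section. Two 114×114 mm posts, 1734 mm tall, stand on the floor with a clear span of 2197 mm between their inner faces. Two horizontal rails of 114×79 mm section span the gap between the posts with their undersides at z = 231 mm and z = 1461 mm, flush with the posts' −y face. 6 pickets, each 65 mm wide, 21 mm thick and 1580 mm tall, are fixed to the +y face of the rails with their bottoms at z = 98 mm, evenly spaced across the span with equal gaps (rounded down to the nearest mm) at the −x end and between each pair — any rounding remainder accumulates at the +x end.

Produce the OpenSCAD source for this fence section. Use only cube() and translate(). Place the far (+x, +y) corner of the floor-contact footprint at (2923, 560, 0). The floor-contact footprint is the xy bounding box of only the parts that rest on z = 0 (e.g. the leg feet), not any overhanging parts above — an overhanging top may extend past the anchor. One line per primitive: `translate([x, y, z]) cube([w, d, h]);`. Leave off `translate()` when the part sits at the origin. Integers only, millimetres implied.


translate([498, 446, 0]) cube([114, 114, 1734]);
translate([2809, 446, 0]) cube([114, 114, 1734]);
translate([612, 446, 231]) cube([2197, 114, 79]);
translate([612, 446, 1461]) cube([2197, 114, 79]);
translate([870, 560, 98]) cube([65, 21, 1580]);
translate([1193, 560, 98]) cube([65, 21, 1580]);
translate([1516, 560, 98]) cube([65, 21, 1580]);
translate([1839, 560, 98]) cube([65, 21, 1580]);
translate([2162, 560, 98]) cube([65, 21, 1580]);
translate([2485, 560, 98]) cube([65, 21, 1580]);


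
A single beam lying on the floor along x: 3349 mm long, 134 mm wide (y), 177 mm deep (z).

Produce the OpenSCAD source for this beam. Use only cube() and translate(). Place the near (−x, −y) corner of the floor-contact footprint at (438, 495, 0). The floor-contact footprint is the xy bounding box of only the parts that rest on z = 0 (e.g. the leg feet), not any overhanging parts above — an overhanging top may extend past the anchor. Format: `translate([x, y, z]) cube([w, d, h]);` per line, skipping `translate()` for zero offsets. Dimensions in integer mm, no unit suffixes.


translate([438, 495, 0]) cube([3349, 134, 177]);


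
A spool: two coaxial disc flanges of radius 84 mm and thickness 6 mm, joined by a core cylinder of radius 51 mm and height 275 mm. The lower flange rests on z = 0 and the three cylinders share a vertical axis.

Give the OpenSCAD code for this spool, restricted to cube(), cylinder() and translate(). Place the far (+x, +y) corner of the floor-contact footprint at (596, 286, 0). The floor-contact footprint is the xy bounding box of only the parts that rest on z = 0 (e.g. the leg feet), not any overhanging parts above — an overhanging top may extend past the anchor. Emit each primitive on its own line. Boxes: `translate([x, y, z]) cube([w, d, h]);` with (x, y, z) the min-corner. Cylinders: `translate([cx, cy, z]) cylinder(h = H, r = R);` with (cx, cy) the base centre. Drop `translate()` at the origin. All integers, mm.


translate([512, 202, 0]) cylinder(h = 6, r = 84);
translate([512, 202, 6]) cylinder(h = 275, r = 51);
translate([512, 202, 281]) cylinder(h = 6, r = 84);


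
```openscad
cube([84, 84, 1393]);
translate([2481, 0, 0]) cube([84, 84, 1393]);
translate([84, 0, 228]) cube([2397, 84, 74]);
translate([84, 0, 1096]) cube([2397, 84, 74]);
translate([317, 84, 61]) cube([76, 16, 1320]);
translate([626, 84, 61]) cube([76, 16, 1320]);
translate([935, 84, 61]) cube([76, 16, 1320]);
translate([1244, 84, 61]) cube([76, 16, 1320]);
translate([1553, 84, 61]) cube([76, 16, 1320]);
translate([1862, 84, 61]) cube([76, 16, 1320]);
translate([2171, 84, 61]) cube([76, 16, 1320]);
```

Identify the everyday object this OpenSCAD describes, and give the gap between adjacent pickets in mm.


A fence section. The picket gap is 233 mm.

Two posts, two rails, 7 pickets — a fence section. Span 2397 mm holds 7 pickets of 76 mm with 8 equal gaps: ⌊(2397 − 7·76) / 8⌋ = 233 mm.


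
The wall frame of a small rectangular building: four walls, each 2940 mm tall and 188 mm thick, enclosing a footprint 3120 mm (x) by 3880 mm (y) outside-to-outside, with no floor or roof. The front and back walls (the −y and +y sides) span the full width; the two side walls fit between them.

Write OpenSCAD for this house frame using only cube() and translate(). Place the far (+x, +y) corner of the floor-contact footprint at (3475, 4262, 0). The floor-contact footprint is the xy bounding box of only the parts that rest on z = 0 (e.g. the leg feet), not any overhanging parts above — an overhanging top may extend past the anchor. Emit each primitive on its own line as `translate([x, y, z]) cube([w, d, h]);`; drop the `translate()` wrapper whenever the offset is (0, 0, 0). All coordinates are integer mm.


translate([355, 382, 0]) cube([3120, 188, 2940]);
translate([355, 4074, 0]) cube([3120, 188, 2940]);
translate([355, 570, 0]) cube([188, 3504, 2940]);
translate([3287, 570, 0]) cube([188, 3504, 2940]);
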